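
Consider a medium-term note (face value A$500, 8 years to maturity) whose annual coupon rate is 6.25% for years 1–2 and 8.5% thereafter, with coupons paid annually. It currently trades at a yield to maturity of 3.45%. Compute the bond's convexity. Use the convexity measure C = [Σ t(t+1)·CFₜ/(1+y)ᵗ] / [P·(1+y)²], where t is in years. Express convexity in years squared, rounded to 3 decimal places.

51.014

With y = 0.0345:
  t   CF        PV=CF/(1+0.0345)^t    t·PV        t(t+1)·PV
  1        31.25        30.2078        30.2078          60.4157
  2        31.25        29.2004        58.4008         175.2025
  3        42.50        38.3882       115.1645         460.6581
  4        42.50        37.1079       148.4318         742.1590
  5        42.50        35.8704       179.3521       1,076.1126
  6        42.50        34.6742       208.0450       1,456.3148
  7        42.50        33.5178       234.6246       1,876.9966
  8       542.50       413.5764     3,308.6115      29,777.5031
  Σ                    652.5432     4,282.8381      35,625.3623
P = 652.5432.
Convexity = Σ t(t+1)·PV / [P·(1+y)²] = 35,625.3623 / (652.5432 × 1.070190) = 51.01396.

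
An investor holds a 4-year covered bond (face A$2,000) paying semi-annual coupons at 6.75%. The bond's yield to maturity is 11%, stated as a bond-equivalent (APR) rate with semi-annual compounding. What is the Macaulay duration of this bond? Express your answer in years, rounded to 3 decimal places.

3.533 years

Periodic yield y = 0.055. Discount each cash flow and weight by its period:
  t   CF        PV=CF/(1+0.055)^t    t·PV
  1        67.50        63.9810        63.9810
  2        67.50        60.6455       121.2911
  3        67.50        57.4839       172.4518
  4        67.50        54.4871       217.9485
  5        67.50        51.6466       258.2328
  6        67.50        48.9541       293.7246
  7        67.50        46.4020       324.8139
  8     2,067.50     1,347.1807    10,777.4453
  Σ                  1,730.7809    12,229.8890
Price P = Σ PV = 1,730.7809.
Macaulay duration = Σ(t·PV) / P = 12,229.8890 / 1,730.7809 = 7.06611 half-year periods.
In years: 7.06611 / 2 = 3.53306 years.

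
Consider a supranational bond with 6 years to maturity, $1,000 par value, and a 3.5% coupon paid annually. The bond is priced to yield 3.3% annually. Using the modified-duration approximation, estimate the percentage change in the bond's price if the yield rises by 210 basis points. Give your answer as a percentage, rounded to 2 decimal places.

-11.22%

Periodic yield y = 0.033. Modified duration first:
  t   CF        PV=CF/(1+0.033)^t    t·PV
  1        35.00        33.8819        33.8819
  2        35.00        32.7995        65.5990
  3        35.00        31.7517        95.2551
  4        35.00        30.7374       122.9495
  5        35.00        29.7554       148.7772
  6     1,035.00       851.8015     5,110.8092
  Σ                  1,010.7275     5,577.2720
P = 1,010.7275; D_Mac = 5.51808 yrs; D_mod = 5.51808/(1+0.033) = 5.34180 yrs.
ΔP/P ≈ -D_mod · Δy = -5.34180 × (+0.021) = -0.112178 = -11.2178%.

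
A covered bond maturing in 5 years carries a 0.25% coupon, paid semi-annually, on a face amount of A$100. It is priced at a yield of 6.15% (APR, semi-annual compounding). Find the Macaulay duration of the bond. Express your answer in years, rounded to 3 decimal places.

Periodic yield y = 0.03075. Discount each cash flow and weight by its period:
  t   CF        PV=CF/(1+0.03075)^t    t·PV
  1        0.125         0.1213         0.1213
  2        0.125         0.1177         0.2353
  3        0.125         0.1141         0.3424
  4        0.125         0.1107         0.4430
  5        0.125         0.1074         0.5372
  6        0.125         0.1042         0.6254
  7        0.125         0.1011         0.7078
  8        0.125         0.0981         0.7848
  9        0.125         0.0952         0.8566
  10     100.125        73.9621       739.6208
  Σ                     74.9319       744.2745
Price P = Σ PV = 74.9319.
Macaulay duration = Σ(t·PV) / P = 744.2745 / 74.9319 = 9.93267 half-year periods.
In years: 9.93267 / 2 = 4.96634 years.

4.966 years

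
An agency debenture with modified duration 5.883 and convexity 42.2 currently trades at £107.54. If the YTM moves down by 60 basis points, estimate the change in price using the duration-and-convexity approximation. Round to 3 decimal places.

+£3.878

Duration effect: -D_mod·Δy = -5.883 × (-0.006) = +0.035298
Convexity effect: ½·C·(Δy)² = 0.5 × 42.2 × (-0.006)² = +0.0007596
ΔP/P ≈ +0.035298 + 0.0007596 = +0.0360576
ΔP ≈ 107.54 × (+0.0360576) = +3.877634304.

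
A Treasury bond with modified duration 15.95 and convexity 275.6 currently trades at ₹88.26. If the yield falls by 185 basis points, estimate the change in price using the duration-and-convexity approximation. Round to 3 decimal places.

Duration effect: -D_mod·Δy = -15.95 × (-0.0185) = +0.295075
Convexity effect: ½·C·(Δy)² = 0.5 × 275.6 × (-0.0185)² = +0.04716205
ΔP/P ≈ +0.295075 + 0.04716205 = +0.34223705
ΔP ≈ 88.26 × (+0.34223705) = +30.205842033.

+₹30.206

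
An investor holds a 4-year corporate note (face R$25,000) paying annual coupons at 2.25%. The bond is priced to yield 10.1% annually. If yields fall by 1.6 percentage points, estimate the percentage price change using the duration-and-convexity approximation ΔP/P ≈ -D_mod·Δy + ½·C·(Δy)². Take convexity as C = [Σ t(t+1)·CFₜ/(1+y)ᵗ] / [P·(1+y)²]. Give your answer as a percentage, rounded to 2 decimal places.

+5.79%

With y = 0.101:
  t   CF        PV=CF/(1+0.101)^t    t·PV        t(t+1)·PV
  1       562.50       510.8992       510.8992       1,021.7984
  2       562.50       464.0320       928.0639       2,784.1917
  3       562.50       421.4641     1,264.3922       5,057.5690
  4    25,562.50    17,396.1863    69,584.7451     347,923.7256
  Σ                 18,792.5815    72,288.1005     356,787.2847
P = 18,792.5815; D_Mac = 3.84663 yrs; D_mod = 3.49376 yrs; C = 15.66204.
Duration effect: -3.49376 × (-0.016) = +0.055900
Convexity effect: 0.5 × 15.66204 × (-0.016)² = +0.0020047
ΔP/P ≈ +0.055900 + 0.0020047 = +0.057905 = +5.7905%.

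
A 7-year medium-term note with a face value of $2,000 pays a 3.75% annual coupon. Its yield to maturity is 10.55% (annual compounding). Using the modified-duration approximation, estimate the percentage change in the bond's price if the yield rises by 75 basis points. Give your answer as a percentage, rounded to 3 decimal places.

Periodic yield y = 0.1055. Modified duration first:
  t   CF        PV=CF/(1+0.1055)^t    t·PV
  1        75.00        67.8426        67.8426
  2        75.00        61.3683       122.7365
  3        75.00        55.5118       166.5353
  4        75.00        50.2142       200.8567
  5        75.00        45.4221       227.1107
  6        75.00        41.0874       246.5245
  7     2,075.00     1,028.2693     7,197.8851
  Σ                  1,349.7156     8,229.4914
P = 1,349.7156; D_Mac = 6.09720 yrs; D_mod = 6.09720/(1+0.1055) = 5.51534 yrs.
ΔP/P ≈ -D_mod · Δy = -5.51534 × (+0.0075) = -0.041365 = -4.1365%.

-4.137%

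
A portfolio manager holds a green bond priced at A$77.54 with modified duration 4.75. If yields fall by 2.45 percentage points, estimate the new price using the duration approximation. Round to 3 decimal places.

A$86.564

Duration approximation: ΔP/P ≈ -D_mod · Δy = -4.75 × (-0.0245) = +0.116375.
New price ≈ 77.54 × (1 + 0.116375) = 86.5637175.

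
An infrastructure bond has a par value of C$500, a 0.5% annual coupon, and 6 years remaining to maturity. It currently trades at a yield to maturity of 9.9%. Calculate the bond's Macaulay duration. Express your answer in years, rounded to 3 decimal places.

5.897 years

Periodic yield y = 0.099. Discount each cash flow and weight by its year:
  t   CF        PV=CF/(1+0.099)^t    t·PV
  1         2.50         2.2748         2.2748
  2         2.50         2.0699         4.1398
  3         2.50         1.8834         5.6503
  4         2.50         1.7138         6.8550
  5         2.50         1.5594         7.7969
  6       502.50       285.2003     1,711.2015
  Σ                    294.7015     1,737.9183
Price P = Σ PV = 294.7015.
Macaulay duration = Σ(t·PV) / P = 1,737.9183 / 294.7015 = 5.89722 years.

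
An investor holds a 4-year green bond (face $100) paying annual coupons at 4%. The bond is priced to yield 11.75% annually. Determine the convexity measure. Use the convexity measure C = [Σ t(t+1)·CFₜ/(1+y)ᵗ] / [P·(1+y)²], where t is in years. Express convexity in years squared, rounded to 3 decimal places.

With y = 0.1175:
  t   CF        PV=CF/(1+0.1175)^t    t·PV        t(t+1)·PV
  1         4.00         3.5794         3.5794           7.1588
  2         4.00         3.2031         6.4061          19.2184
  3         4.00         2.8663         8.5988          34.3953
  4       104.00        66.6873       266.7492       1,333.7462
  Σ                     76.3361       285.3336       1,394.5187
P = 76.3361.
Convexity = Σ t(t+1)·PV / [P·(1+y)²] = 1,394.5187 / (76.3361 × 1.248806) = 14.62849.

14.628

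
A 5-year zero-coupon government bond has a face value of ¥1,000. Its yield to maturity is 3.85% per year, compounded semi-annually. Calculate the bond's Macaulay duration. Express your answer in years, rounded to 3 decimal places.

5.000 years

A zero-coupon bond has a single cash flow at maturity, so its Macaulay duration equals its maturity: 5 years.
(Equivalently: 10 semi-annual periods ÷ 2 = 5 years.)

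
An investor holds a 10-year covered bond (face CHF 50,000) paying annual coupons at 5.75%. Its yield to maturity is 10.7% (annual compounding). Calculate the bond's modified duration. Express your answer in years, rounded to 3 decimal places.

6.693 years

Periodic yield y = 0.107. First find Macaulay duration:
  t   CF        PV=CF/(1+0.107)^t    t·PV
  1     2,875.00     2,597.1093     2,597.1093
  2     2,875.00     2,346.0789     4,692.1577
  3     2,875.00     2,119.3124     6,357.9373
  4     2,875.00     1,914.4647     7,657.8588
  5     2,875.00     1,729.4171     8,647.0854
  6     2,875.00     1,562.2557     9,373.5343
  7     2,875.00     1,411.2518     9,878.7625
  8     2,875.00     1,274.8435    10,198.7482
  9     2,875.00     1,151.6202    10,364.5815
  10   52,875.00    19,132.6079   191,326.0792
  Σ                 35,238.9615   261,093.8542
P = 35,238.9615; Macaulay duration = 261,093.8542 / 35,238.9615 = 7.40924 years.
Modified duration = D_Mac / (1 + y) = 7.40924 / 1.107 = 6.69308 years.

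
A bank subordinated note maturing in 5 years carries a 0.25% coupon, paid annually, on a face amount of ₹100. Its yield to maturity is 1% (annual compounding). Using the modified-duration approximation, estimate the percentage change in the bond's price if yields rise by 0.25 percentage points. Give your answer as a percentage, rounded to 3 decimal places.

-1.231%

Periodic yield y = 0.01. Modified duration first:
  t   CF        PV=CF/(1+0.01)^t    t·PV
  1         0.25         0.2475         0.2475
  2         0.25         0.2451         0.4901
  3         0.25         0.2426         0.7279
  4         0.25         0.2402         0.9610
  5       100.25        95.3844       476.9222
  Σ                     96.3599       479.3488
P = 96.3599; D_Mac = 4.97457 yrs; D_mod = 4.97457/(1+0.01) = 4.92531 yrs.
ΔP/P ≈ -D_mod · Δy = -4.92531 × (+0.0025) = -0.012313 = -1.2313%.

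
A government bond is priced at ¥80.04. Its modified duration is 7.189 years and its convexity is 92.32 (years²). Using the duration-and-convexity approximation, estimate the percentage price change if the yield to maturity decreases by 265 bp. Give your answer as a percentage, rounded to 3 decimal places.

+22.292%

Duration effect: -D_mod·Δy = -7.189 × (-0.0265) = +0.1905085
Convexity effect: ½·C·(Δy)² = 0.5 × 92.32 × (-0.0265)² = +0.03241586
ΔP/P ≈ +0.1905085 + 0.03241586 = +0.22292436
= +22.292436%.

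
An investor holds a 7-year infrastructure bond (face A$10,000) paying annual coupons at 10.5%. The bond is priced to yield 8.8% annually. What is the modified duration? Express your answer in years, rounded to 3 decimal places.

4.932 years

Periodic yield y = 0.088. First find Macaulay duration:
  t   CF        PV=CF/(1+0.088)^t    t·PV
  1     1,050.00       965.0735       965.0735
  2     1,050.00       887.0161     1,774.0322
  3     1,050.00       815.2722     2,445.8165
  4     1,050.00       749.3310     2,997.3241
  5     1,050.00       688.7234     3,443.6169
  6     1,050.00       633.0178     3,798.1068
  7    11,050.00     6,122.9401    42,860.5807
  Σ                 10,861.3741    58,284.5507
P = 10,861.3741; Macaulay duration = 58,284.5507 / 10,861.3741 = 5.36622 years.
Modified duration = D_Mac / (1 + y) = 5.36622 / 1.088 = 4.93219 years.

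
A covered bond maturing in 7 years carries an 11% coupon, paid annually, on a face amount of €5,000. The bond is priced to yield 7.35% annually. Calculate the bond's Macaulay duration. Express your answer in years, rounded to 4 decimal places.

5.3904 years

Periodic yield y = 0.0735. Discount each cash flow and weight by its year:
  t   CF        PV=CF/(1+0.0735)^t    t·PV
  1       550.00       512.3428       512.3428
  2       550.00       477.2639       954.5278
  3       550.00       444.5868     1,333.7603
  4       550.00       414.1470     1,656.5879
  5       550.00       385.7913     1,928.9566
  6       550.00       359.3771     2,156.2626
  7     5,550.00     3,378.1478    23,647.0343
  Σ                  5,971.6566    32,189.4723
Price P = Σ PV = 5,971.6566.
Macaulay duration = Σ(t·PV) / P = 32,189.4723 / 5,971.6566 = 5.39038 years.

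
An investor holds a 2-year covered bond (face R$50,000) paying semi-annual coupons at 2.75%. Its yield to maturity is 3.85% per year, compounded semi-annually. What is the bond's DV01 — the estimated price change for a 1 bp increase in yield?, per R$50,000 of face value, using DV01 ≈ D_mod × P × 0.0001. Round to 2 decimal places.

R$9.41

Periodic yield y = 0.01925.
  t   CF        PV=CF/(1+0.01925)^t    t·PV
  1       687.50       674.5156       674.5156
  2       687.50       661.7764     1,323.5528
  3       687.50       649.2778     1,947.8333
  4    50,687.50    46,965.3963   187,861.5851
  Σ                 48,950.9660   191,807.4868
P = 48,950.9660; D_Mac = 3.91836 half-year periods = 1.95918 yrs; D_mod = 1.92218 yrs.
DV01 ≈ 1.92218 × 48,950.9660 × 0.0001 = 9.409246.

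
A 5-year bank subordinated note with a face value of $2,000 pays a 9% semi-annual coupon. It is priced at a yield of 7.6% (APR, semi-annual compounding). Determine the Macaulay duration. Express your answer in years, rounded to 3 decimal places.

4.162 years

Periodic yield y = 0.038. Discount each cash flow and weight by its period:
  t   CF        PV=CF/(1+0.038)^t    t·PV
  1        90.00        86.7052        86.7052
  2        90.00        83.5310       167.0620
  3        90.00        80.4730       241.4191
  4        90.00        77.5270       310.1081
  5        90.00        74.6888       373.4442
  6        90.00        71.9546       431.7274
  7        90.00        69.3204       485.2428
  8        90.00        66.7827       534.2612
  9        90.00        64.3378       579.0404
  10    2,090.00     1,439.3710    14,393.7101
  Σ                  2,114.6916    17,602.7206
Price P = Σ PV = 2,114.6916.
Macaulay duration = Σ(t·PV) / P = 17,602.7206 / 2,114.6916 = 8.32401 half-year periods.
In years: 8.32401 / 2 = 4.16201 years.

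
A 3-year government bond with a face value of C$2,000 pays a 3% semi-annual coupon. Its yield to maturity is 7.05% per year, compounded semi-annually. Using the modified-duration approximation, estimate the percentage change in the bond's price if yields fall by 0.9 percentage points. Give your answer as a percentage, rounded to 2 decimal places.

+2.51%

Periodic yield y = 0.03525. Modified duration first:
  t   CF        PV=CF/(1+0.03525)^t    t·PV
  1        30.00        28.9785        28.9785
  2        30.00        27.9918        55.9836
  3        30.00        27.0387        81.1160
  4        30.00        26.1180       104.4721
  5        30.00        25.2287       126.1436
  6     2,030.00     1,649.0150     9,894.0899
  Σ                  1,784.3707    10,290.7837
P = 1,784.3707; D_Mac = 5.76718 half-year periods = 2.88359 yrs; D_mod = 2.88359/(1+0.03525) = 2.78540 yrs.
ΔP/P ≈ -D_mod · Δy = -2.78540 × (-0.009) = +0.025069 = +2.5069%.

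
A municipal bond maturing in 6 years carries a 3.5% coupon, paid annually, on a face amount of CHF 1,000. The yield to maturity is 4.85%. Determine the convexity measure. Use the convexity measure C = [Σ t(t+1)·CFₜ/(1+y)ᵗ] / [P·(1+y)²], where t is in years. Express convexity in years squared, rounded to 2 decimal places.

With y = 0.0485:
  t   CF        PV=CF/(1+0.0485)^t    t·PV        t(t+1)·PV
  1        35.00        33.3810        33.3810          66.7620
  2        35.00        31.8369        63.6739         191.0216
  3        35.00        30.3643        91.0928         364.3712
  4        35.00        28.9597       115.8389         579.1943
  5        35.00        27.6201       138.1007         828.6042
  6     1,035.00       778.9862     4,673.9170      32,717.4187
  Σ                    931.1482     5,116.0042      34,747.3719
P = 931.1482.
Convexity = Σ t(t+1)·PV / [P·(1+y)²] = 34,747.3719 / (931.1482 × 1.099352) = 33.94425.

33.94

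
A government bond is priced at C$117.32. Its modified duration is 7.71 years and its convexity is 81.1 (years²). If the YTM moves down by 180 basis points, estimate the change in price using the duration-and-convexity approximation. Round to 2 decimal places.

+C$17.82

Duration effect: -D_mod·Δy = -7.71 × (-0.018) = +0.138780
Convexity effect: ½·C·(Δy)² = 0.5 × 81.1 × (-0.018)² = +0.0131382
ΔP/P ≈ +0.138780 + 0.0131382 = +0.1519182
ΔP ≈ 117.32 × (+0.1519182) = +17.823043224.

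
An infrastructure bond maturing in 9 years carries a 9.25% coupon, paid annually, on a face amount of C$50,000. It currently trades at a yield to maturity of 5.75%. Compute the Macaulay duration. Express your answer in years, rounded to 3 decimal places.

6.759 years

Periodic yield y = 0.0575. Discount each cash flow and weight by its year:
  t   CF        PV=CF/(1+0.0575)^t    t·PV
  1     4,625.00     4,373.5225     4,373.5225
  2     4,625.00     4,135.7186     8,271.4373
  3     4,625.00     3,910.8450    11,732.5351
  4     4,625.00     3,698.1986    14,792.7945
  5     4,625.00     3,497.1145    17,485.5727
  6     4,625.00     3,306.9641    19,841.7846
  7     4,625.00     3,127.1528    21,890.0697
  8     4,625.00     2,957.1185    23,656.9480
  9    54,625.00    33,026.9193   297,242.2739
  Σ                 62,033.5541   419,286.9383
Price P = Σ PV = 62,033.5541.
Macaulay duration = Σ(t·PV) / P = 419,286.9383 / 62,033.5541 = 6.75903 years.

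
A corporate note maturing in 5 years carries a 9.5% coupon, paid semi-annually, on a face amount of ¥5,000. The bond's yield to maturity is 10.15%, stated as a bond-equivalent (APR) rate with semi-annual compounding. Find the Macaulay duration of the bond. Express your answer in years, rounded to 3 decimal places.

Periodic yield y = 0.05075. Discount each cash flow and weight by its period:
  t   CF        PV=CF/(1+0.05075)^t    t·PV
  1       237.50       226.0290       226.0290
  2       237.50       215.1121       430.2242
  3       237.50       204.7224       614.1673
  4       237.50       194.8346       779.3383
  5       237.50       185.4243       927.1214
  6       237.50       176.4685     1,058.8111
  7       237.50       167.9453     1,175.6170
  8       237.50       159.8337     1,278.6698
  9       237.50       152.1139     1,369.0255
  10    5,237.50     3,192.4937    31,924.9370
  Σ                  4,874.9776    39,783.9406
Price P = Σ PV = 4,874.9776.
Macaulay duration = Σ(t·PV) / P = 39,783.9406 / 4,874.9776 = 8.16085 half-year periods.
In years: 8.16085 / 2 = 4.08042 years.

4.080 years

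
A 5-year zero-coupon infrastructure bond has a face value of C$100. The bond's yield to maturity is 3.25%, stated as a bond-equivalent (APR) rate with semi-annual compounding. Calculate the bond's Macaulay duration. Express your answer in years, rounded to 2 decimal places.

A zero-coupon bond has a single cash flow at maturity, so its Macaulay duration equals its maturity: 5 years.
(Equivalently: 10 semi-annual periods ÷ 2 = 5 years.)

5.00 years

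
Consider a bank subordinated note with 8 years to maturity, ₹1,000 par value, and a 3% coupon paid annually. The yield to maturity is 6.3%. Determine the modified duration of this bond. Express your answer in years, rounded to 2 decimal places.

6.70 years

Periodic yield y = 0.063. First find Macaulay duration:
  t   CF        PV=CF/(1+0.063)^t    t·PV
  1        30.00        28.2220        28.2220
  2        30.00        26.5494        53.0988
  3        30.00        24.9759        74.9278
  4        30.00        23.4957        93.9828
  5        30.00        22.1032       110.5159
  6        30.00        20.7932       124.7593
  7        30.00        19.5609       136.9262
  8     1,030.00       631.7876     5,054.3009
  Σ                    797.4879     5,676.7337
P = 797.4879; Macaulay duration = 5,676.7337 / 797.4879 = 7.11827 years.
Modified duration = D_Mac / (1 + y) = 7.11827 / 1.063 = 6.69640 years.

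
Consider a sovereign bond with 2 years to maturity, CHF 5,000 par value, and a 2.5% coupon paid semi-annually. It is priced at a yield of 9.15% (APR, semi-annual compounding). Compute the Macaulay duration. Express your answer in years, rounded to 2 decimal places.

1.96 years

Periodic yield y = 0.04575. Discount each cash flow and weight by its period:
  t   CF        PV=CF/(1+0.04575)^t    t·PV
  1        62.50        59.7657        59.7657
  2        62.50        57.1511       114.3021
  3        62.50        54.6508       163.9524
  4     5,062.50     4,233.0514    16,932.2056
  Σ                  4,404.6190    17,270.2258
Price P = Σ PV = 4,404.6190.
Macaulay duration = Σ(t·PV) / P = 17,270.2258 / 4,404.6190 = 3.92094 half-year periods.
In years: 3.92094 / 2 = 1.96047 years.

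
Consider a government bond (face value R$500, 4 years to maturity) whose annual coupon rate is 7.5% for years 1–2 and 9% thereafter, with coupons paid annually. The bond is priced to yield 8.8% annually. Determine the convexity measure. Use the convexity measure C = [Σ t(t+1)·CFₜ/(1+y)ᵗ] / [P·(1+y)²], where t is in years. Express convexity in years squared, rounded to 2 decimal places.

14.58

With y = 0.088:
  t   CF        PV=CF/(1+0.088)^t    t·PV        t(t+1)·PV
  1        37.50        34.4669        34.4669          68.9338
  2        37.50        31.6791        63.3583         190.0749
  3        45.00        34.9402       104.8207         419.2828
  4       545.00       388.9385     1,555.7539       7,778.7697
  Σ                    490.0248     1,758.3999       8,457.0613
P = 490.0248.
Convexity = Σ t(t+1)·PV / [P·(1+y)²] = 8,457.0613 / (490.0248 × 1.183744) = 14.57953.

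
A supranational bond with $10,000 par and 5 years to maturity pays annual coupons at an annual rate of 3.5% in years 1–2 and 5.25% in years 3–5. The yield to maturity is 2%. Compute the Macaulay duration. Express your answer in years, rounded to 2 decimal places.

4.66 years

Periodic yield y = 0.02. Discount each cash flow and weight by its year:
  t   CF        PV=CF/(1+0.02)^t    t·PV
  1       350.00       343.1373       343.1373
  2       350.00       336.4091       672.8181
  3       525.00       494.7192     1,484.1577
  4       525.00       485.0188     1,940.0754
  5    10,525.00     9,532.8168    47,664.0839
  Σ                 11,192.1012    52,104.2723
Price P = Σ PV = 11,192.1012.
Macaulay duration = Σ(t·PV) / P = 52,104.2723 / 11,192.1012 = 4.65545 years.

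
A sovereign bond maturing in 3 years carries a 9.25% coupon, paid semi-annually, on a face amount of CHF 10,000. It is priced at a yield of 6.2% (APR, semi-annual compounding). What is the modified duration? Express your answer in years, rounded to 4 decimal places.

2.6201 years

Periodic yield y = 0.031. First find Macaulay duration:
  t   CF        PV=CF/(1+0.031)^t    t·PV
  1       462.50       448.5936       448.5936
  2       462.50       435.1053       870.2107
  3       462.50       422.0226     1,266.0679
  4       462.50       409.3333     1,637.3332
  5       462.50       397.0255     1,985.1275
  6    10,462.50     8,711.3102    52,267.8613
  Σ                 10,823.3906    58,475.1942
P = 10,823.3906; Macaulay duration = 58,475.1942 / 10,823.3906 = 5.40267 half-year periods = 2.70133 years.
Modified duration = D_Mac / (1 + y) = 2.70133 / 1.031 = 2.62011 years.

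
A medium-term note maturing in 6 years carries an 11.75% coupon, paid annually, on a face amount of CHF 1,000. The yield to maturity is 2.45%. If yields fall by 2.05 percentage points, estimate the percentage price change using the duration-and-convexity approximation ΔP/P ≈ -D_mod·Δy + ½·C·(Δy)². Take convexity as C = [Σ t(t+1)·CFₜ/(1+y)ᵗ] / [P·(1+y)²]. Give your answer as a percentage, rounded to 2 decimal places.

+10.44%

With y = 0.0245:
  t   CF        PV=CF/(1+0.0245)^t    t·PV        t(t+1)·PV
  1       117.50       114.6901       114.6901         229.3802
  2       117.50       111.9474       223.8948         671.6843
  3       117.50       109.2703       327.8108       1,311.2431
  4       117.50       106.6572       426.6286       2,133.1432
  5       117.50       104.1065       520.5327       3,123.1965
  6     1,117.50       966.4419     5,798.6515      40,590.5603
  Σ                  1,513.1134     7,412.2085      48,059.2075
P = 1,513.1134; D_Mac = 4.89865 yrs; D_mod = 4.78150 yrs; C = 30.26086.
Duration effect: -4.78150 × (-0.0205) = +0.098021
Convexity effect: 0.5 × 30.26086 × (-0.0205)² = +0.0063586
ΔP/P ≈ +0.098021 + 0.0063586 = +0.104379 = +10.4379%.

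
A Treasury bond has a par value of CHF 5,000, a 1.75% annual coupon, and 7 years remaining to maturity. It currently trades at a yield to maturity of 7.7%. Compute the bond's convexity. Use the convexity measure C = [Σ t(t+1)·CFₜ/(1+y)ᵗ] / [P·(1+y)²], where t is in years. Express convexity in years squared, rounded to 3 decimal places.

With y = 0.077:
  t   CF        PV=CF/(1+0.077)^t    t·PV        t(t+1)·PV
  1        87.50        81.2442        81.2442         162.4884
  2        87.50        75.4357       150.8713         452.6139
  3        87.50        70.0424       210.1272         840.5087
  4        87.50        65.0347       260.1389       1,300.6943
  5        87.50        60.3851       301.9253       1,811.5519
  6        87.50        56.0678       336.4070       2,354.8493
  7     5,087.50     3,026.8751    21,188.1256     169,505.0050
  Σ                  3,435.0849    22,528.8395     176,427.7115
P = 3,435.0849.
Convexity = Σ t(t+1)·PV / [P·(1+y)²] = 176,427.7115 / (3,435.0849 × 1.159929) = 44.27901.

44.279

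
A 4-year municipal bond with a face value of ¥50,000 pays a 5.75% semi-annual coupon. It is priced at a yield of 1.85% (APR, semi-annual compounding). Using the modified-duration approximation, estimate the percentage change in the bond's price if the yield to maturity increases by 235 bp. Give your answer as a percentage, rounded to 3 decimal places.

-8.521%

Periodic yield y = 0.00925. Modified duration first:
  t   CF        PV=CF/(1+0.00925)^t    t·PV
  1     1,437.50     1,424.3250     1,424.3250
  2     1,437.50     1,411.2707     2,822.5415
  3     1,437.50     1,398.3361     4,195.0084
  4     1,437.50     1,385.5201     5,542.0803
  5     1,437.50     1,372.8215     6,864.1074
  6     1,437.50     1,360.2393     8,161.4355
  7     1,437.50     1,347.7724     9,434.4065
  8    51,437.50    47,784.8017   382,278.4134
  Σ                 57,485.0867   420,722.3180
P = 57,485.0867; D_Mac = 7.31881 half-year periods = 3.65940 yrs; D_mod = 3.65940/(1+0.00925) = 3.62586 yrs.
ΔP/P ≈ -D_mod · Δy = -3.62586 × (+0.0235) = -0.085208 = -8.5208%.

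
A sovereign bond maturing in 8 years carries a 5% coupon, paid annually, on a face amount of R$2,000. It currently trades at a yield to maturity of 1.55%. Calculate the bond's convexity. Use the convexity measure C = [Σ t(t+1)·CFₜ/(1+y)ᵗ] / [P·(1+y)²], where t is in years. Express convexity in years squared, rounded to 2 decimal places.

With y = 0.0155:
  t   CF        PV=CF/(1+0.0155)^t    t·PV        t(t+1)·PV
  1       100.00        98.4737        98.4737         196.9473
  2       100.00        96.9706       193.9412         581.8237
  3       100.00        95.4905       286.4715       1,145.8861
  4       100.00        94.0330       376.1320       1,880.6600
  5       100.00        92.5977       462.9887       2,777.9320
  6       100.00        91.1844       547.1063       3,829.7438
  7       100.00        89.7926       628.5481       5,028.3851
  8     2,100.00     1,856.8630    14,854.9044     133,694.1392
  Σ                  2,515.4055    17,448.5658     149,135.5173
P = 2,515.4055.
Convexity = Σ t(t+1)·PV / [P·(1+y)²] = 149,135.5173 / (2,515.4055 × 1.031240) = 57.49277.

57.49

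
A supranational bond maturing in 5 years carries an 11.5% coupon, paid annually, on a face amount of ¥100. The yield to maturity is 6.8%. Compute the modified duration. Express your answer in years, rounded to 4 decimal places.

Periodic yield y = 0.068. First find Macaulay duration:
  t   CF        PV=CF/(1+0.068)^t    t·PV
  1        11.50        10.7678        10.7678
  2        11.50        10.0822        20.1644
  3        11.50         9.4403        28.3208
  4        11.50         8.8392        35.3568
  5       111.50        80.2451       401.2256
  Σ                    119.3746       495.8353
P = 119.3746; Macaulay duration = 495.8353 / 119.3746 = 4.15361 years.
Modified duration = D_Mac / (1 + y) = 4.15361 / 1.068 = 3.88915 years.

3.8891 years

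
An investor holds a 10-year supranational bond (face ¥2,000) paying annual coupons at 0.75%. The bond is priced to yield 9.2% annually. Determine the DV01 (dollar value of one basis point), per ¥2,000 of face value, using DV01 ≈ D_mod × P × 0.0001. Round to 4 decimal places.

Periodic yield y = 0.092.
  t   CF        PV=CF/(1+0.092)^t    t·PV
  1        15.00        13.7363        13.7363
  2        15.00        12.5790        25.1580
  3        15.00        11.5192        34.5577
  4        15.00        10.5487        42.1950
  5        15.00         9.6600        48.3001
  6        15.00         8.8462        53.0770
  7        15.00         8.1009        56.7062
  8        15.00         7.4184        59.3472
  9        15.00         6.7934        61.1406
  10    2,015.00       835.6967     8,356.9666
  Σ                    924.8988     8,751.1847
P = 924.8988; D_Mac = 9.46178 yrs; D_mod = 8.66463 yrs.
DV01 ≈ 8.66463 × 924.8988 × 0.0001 = 0.801391.

¥0.8014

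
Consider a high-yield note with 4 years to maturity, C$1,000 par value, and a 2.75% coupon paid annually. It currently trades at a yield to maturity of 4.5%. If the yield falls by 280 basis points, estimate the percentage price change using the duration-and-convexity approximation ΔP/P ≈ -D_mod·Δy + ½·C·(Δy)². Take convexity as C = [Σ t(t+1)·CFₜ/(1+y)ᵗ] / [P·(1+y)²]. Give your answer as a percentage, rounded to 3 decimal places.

With y = 0.045:
  t   CF        PV=CF/(1+0.045)^t    t·PV        t(t+1)·PV
  1        27.50        26.3158        26.3158          52.6316
  2        27.50        25.1826        50.3651         151.0954
  3        27.50        24.0982        72.2945         289.1779
  4     1,027.50       861.6218     3,446.4871      17,232.4356
  Σ                    937.2183     3,595.4625      17,725.3405
P = 937.2183; D_Mac = 3.83631 yrs; D_mod = 3.67111 yrs; C = 17.31894.
Duration effect: -3.67111 × (-0.028) = +0.102791
Convexity effect: 0.5 × 17.31894 × (-0.028)² = +0.0067890
ΔP/P ≈ +0.102791 + 0.0067890 = +0.109580 = +10.9580%.

+10.958%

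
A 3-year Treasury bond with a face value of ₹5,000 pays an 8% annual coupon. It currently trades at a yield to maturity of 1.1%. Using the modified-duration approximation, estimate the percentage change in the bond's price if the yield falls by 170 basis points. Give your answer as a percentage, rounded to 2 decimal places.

Periodic yield y = 0.011. Modified duration first:
  t   CF        PV=CF/(1+0.011)^t    t·PV
  1       400.00       395.6479       395.6479
  2       400.00       391.3431       782.6862
  3     5,400.00     5,225.6497    15,676.9491
  Σ                  6,012.6407    16,855.2832
P = 6,012.6407; D_Mac = 2.80331 yrs; D_mod = 2.80331/(1+0.011) = 2.77281 yrs.
ΔP/P ≈ -D_mod · Δy = -2.77281 × (-0.017) = +0.047138 = +4.7138%.

+4.71%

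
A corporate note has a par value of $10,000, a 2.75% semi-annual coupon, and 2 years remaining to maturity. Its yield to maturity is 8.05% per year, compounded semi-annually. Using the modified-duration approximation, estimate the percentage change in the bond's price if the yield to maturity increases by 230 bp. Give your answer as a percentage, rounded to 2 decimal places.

Periodic yield y = 0.04025. Modified duration first:
  t   CF        PV=CF/(1+0.04025)^t    t·PV
  1       137.50       132.1798       132.1798
  2       137.50       127.0654       254.1308
  3       137.50       122.1489       366.4467
  4    10,137.50     8,657.2502    34,629.0008
  Σ                  9,038.6442    35,381.7580
P = 9,038.6442; D_Mac = 3.91450 half-year periods = 1.95725 yrs; D_mod = 1.95725/(1+0.04025) = 1.88152 yrs.
ΔP/P ≈ -D_mod · Δy = -1.88152 × (+0.023) = -0.043275 = -4.3275%.

-4.33%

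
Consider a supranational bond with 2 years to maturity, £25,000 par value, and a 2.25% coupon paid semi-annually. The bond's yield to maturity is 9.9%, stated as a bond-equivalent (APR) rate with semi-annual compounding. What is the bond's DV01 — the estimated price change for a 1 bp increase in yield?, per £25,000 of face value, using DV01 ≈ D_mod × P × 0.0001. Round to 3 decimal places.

£4.043

Periodic yield y = 0.0495.
  t   CF        PV=CF/(1+0.0495)^t    t·PV
  1       281.25       267.9848       267.9848
  2       281.25       255.3452       510.6903
  3       281.25       243.3017       729.9052
  4    25,281.25    20,838.6112    83,354.4448
  Σ                 21,605.2428    84,863.0251
P = 21,605.2428; D_Mac = 3.92789 half-year periods = 1.96395 yrs; D_mod = 1.87132 yrs.
DV01 ≈ 1.87132 × 21,605.2428 × 0.0001 = 4.043022.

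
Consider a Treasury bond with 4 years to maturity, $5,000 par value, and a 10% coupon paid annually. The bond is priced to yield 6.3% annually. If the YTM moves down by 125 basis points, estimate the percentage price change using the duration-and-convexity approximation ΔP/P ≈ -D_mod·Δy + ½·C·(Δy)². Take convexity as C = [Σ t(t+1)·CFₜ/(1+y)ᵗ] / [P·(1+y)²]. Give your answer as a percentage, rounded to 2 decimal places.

+4.25%

With y = 0.063:
  t   CF        PV=CF/(1+0.063)^t    t·PV        t(t+1)·PV
  1       500.00       470.3669       470.3669         940.7338
  2       500.00       442.4900       884.9800       2,654.9401
  3       500.00       416.2653     1,248.7959       4,995.1836
  4     5,500.00     4,307.5431    17,230.1724      86,150.8620
  Σ                  5,636.6653    19,834.3152      94,741.7194
P = 5,636.6653; D_Mac = 3.51880 yrs; D_mod = 3.31026 yrs; C = 14.87485.
Duration effect: -3.31026 × (-0.0125) = +0.041378
Convexity effect: 0.5 × 14.87485 × (-0.0125)² = +0.0011621
ΔP/P ≈ +0.041378 + 0.0011621 = +0.042540 = +4.2540%.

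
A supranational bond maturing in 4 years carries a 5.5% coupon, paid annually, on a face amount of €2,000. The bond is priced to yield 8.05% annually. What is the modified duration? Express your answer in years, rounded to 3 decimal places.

Periodic yield y = 0.0805. First find Macaulay duration:
  t   CF        PV=CF/(1+0.0805)^t    t·PV
  1       110.00       101.8047       101.8047
  2       110.00        94.2200       188.4400
  3       110.00        87.2004       261.6011
  4     2,110.00     1,548.0442     6,192.1770
  Σ                  1,831.2694     6,744.0229
P = 1,831.2694; Macaulay duration = 6,744.0229 / 1,831.2694 = 3.68270 years.
Modified duration = D_Mac / (1 + y) = 3.68270 / 1.0805 = 3.40833 years.

3.408 years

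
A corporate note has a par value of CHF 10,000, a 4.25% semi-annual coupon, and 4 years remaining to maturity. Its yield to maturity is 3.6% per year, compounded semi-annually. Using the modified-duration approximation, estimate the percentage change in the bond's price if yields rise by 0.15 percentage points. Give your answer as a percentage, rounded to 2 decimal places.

-0.55%

Periodic yield y = 0.018. Modified duration first:
  t   CF        PV=CF/(1+0.018)^t    t·PV
  1       212.50       208.7426       208.7426
  2       212.50       205.0517       410.1034
  3       212.50       201.4260       604.2781
  4       212.50       197.8645       791.4579
  5       212.50       194.3659       971.8294
  6       212.50       190.9292     1,145.5750
  7       212.50       187.5532     1,312.8724
  8    10,212.50     8,854.2106    70,833.6845
  Σ                 10,240.1437    76,278.5433
P = 10,240.1437; D_Mac = 7.44897 half-year periods = 3.72449 yrs; D_mod = 3.72449/(1+0.018) = 3.65863 yrs.
ΔP/P ≈ -D_mod · Δy = -3.65863 × (+0.0015) = -0.005488 = -0.5488%.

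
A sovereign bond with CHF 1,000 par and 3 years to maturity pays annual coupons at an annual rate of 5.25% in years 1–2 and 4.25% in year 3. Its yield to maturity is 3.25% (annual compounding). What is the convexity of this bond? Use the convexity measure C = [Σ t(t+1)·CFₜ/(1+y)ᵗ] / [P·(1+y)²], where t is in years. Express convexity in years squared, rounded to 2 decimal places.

With y = 0.0325:
  t   CF        PV=CF/(1+0.0325)^t    t·PV        t(t+1)·PV
  1        52.50        50.8475        50.8475         101.6949
  2        52.50        49.2469        98.4939         295.4816
  3     1,042.50       947.1219     2,841.3657      11,365.4629
  Σ                  1,047.2163     2,990.7070      11,762.6394
P = 1,047.2163.
Convexity = Σ t(t+1)·PV / [P·(1+y)²] = 11,762.6394 / (1,047.2163 × 1.066056) = 10.53630.

10.54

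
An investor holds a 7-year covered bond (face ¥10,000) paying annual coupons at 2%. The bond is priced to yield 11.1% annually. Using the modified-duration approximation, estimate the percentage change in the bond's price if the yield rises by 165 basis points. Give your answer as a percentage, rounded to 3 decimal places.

-9.563%

Periodic yield y = 0.111. Modified duration first:
  t   CF        PV=CF/(1+0.111)^t    t·PV
  1       200.00       180.0180       180.0180
  2       200.00       162.0324       324.0648
  3       200.00       145.8437       437.5312
  4       200.00       131.2725       525.0900
  5       200.00       118.1571       590.7853
  6       200.00       106.3520       638.1120
  7    10,200.00     4,882.0448    34,174.3135
  Σ                  5,725.7205    36,869.9149
P = 5,725.7205; D_Mac = 6.43935 yrs; D_mod = 6.43935/(1+0.111) = 5.79599 yrs.
ΔP/P ≈ -D_mod · Δy = -5.79599 × (+0.0165) = -0.095634 = -9.5634%.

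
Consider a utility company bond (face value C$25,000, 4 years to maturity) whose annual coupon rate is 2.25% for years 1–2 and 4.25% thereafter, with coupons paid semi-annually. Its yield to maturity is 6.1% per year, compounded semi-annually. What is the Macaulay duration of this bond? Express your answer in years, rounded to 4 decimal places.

3.8113 years

Periodic yield y = 0.0305. Discount each cash flow and weight by its period:
  t   CF        PV=CF/(1+0.0305)^t    t·PV
  1       281.25       272.9258       272.9258
  2       281.25       264.8479       529.6958
  3       281.25       257.0091       771.0274
  4       281.25       249.4024       997.6094
  5       531.25       457.1503     2,285.7513
  6       531.25       443.6198     2,661.7191
  7       531.25       430.4899     3,013.4293
  8    25,531.25    20,076.5049   160,612.0393
  Σ                 22,451.9501   171,144.1973
Price P = Σ PV = 22,451.9501.
Macaulay duration = Σ(t·PV) / P = 171,144.1973 / 22,451.9501 = 7.62269 half-year periods.
In years: 7.62269 / 2 = 3.81134 years.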